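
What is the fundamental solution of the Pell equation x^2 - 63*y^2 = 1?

First expand sqrt(63) as a continued fraction. With x_i = (sqrt(63) + m_i)/d_i and (m_0, d_0) = (0, 1): a_0 = floor(sqrt(63)) = 7, since 7^2 = 49 <= 63 < 64 = 8^2.
Iterate m_{i+1} = d_i*a_i - m_i, d_{i+1} = (63 - m_{i+1}^2)/d_i, a_{i+1} = floor((a_0 + m_{i+1})/d_{i+1}):
  m_1 = 1*7 - 0 = 7, d_1 = (63 - 7^2)/1 = 14/1 = 14, a_1 = floor((7 + 7)/14) = 1.
  m_2 = 14*1 - 7 = 7, d_2 = (63 - 7^2)/14 = 14/14 = 1, a_2 = floor((7 + 7)/1) = 14.
  m_3 = 1*14 - 7 = 7, d_3 = (63 - 7^2)/1 = 14/1 = 14: (m_3, d_3) = (m_1, d_1) = (7, 14), so from here the quotients repeat a_1, a_2; the period length is 2.
So sqrt(63) = [7; (1, 14)] with period length k = 2.
k is even, so the fundamental solution of x^2 - 63y^2 = 1 is (p_{k-1}, q_{k-1}) = (p_1, q_1); compute convergents through index 1.
Convergents (p_i = a_i*p_{i-1} + p_{i-2}, q_i = a_i*q_{i-1} + q_{i-2} with p_{-2}=0, p_{-1}=1, q_{-2}=1, q_{-1}=0):
  i=0: a_0=7, p_0 = 7*1 + 0 = 7, q_0 = 7*0 + 1 = 1.
  i=1: a_1=1, p_1 = 1*7 + 1 = 8, q_1 = 1*1 + 0 = 1.
Check: 8^2 - 63*1^2 = 64 - 63 = 1, so (x, y) = (8, 1) solves the equation, and by the theorem it is the least positive solution.

(x, y) = (8, 1)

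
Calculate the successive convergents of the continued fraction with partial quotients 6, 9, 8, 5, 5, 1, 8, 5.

Using the convergent recurrence p_i = a_i*p_{i-1} + p_{i-2}, q_i = a_i*q_{i-1} + q_{i-2} with p_{-2}=0, p_{-1}=1, q_{-2}=1, q_{-1}=0:
  i=0: a_0=6, p_0 = 6*1 + 0 = 6, q_0 = 6*0 + 1 = 1.
  i=1: a_1=9, p_1 = 9*6 + 1 = 55, q_1 = 9*1 + 0 = 9.
  i=2: a_2=8, p_2 = 8*55 + 6 = 446, q_2 = 8*9 + 1 = 73.
  i=3: a_3=5, p_3 = 5*446 + 55 = 2285, q_3 = 5*73 + 9 = 374.
  i=4: a_4=5, p_4 = 5*2285 + 446 = 11871, q_4 = 5*374 + 73 = 1943.
  i=5: a_5=1, p_5 = 1*11871 + 2285 = 14156, q_5 = 1*1943 + 374 = 2317.
  i=6: a_6=8, p_6 = 8*14156 + 11871 = 125119, q_6 = 8*2317 + 1943 = 20479.
  i=7: a_7=5, p_7 = 5*125119 + 14156 = 639751, q_7 = 5*20479 + 2317 = 104712.

6/1, 55/9, 446/73, 2285/374, 11871/1943, 14156/2317, 125119/20479, 639751/104712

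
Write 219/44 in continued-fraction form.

Run the Euclidean algorithm on 219 and 44; the successive quotients are the partial quotients a_0, a_1, ... (each step inverts the fractional part left over by the previous one):
  219 = 4*44 + 43, so a_0 = 4.
  44 = 1*43 + 1, so a_1 = 1.
  43 = 43*1 + 0, so a_2 = 43.
The remainder reaches 0 after 3 divisions, so the expansion has 3 partial quotients, read off in order.

[4; 1, 43]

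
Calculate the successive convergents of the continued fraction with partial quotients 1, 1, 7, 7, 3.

1/1, 2/1, 15/8, 107/57, 336/179

Using the convergent recurrence p_i = a_i*p_{i-1} + p_{i-2}, q_i = a_i*q_{i-1} + q_{i-2} with p_{-2}=0, p_{-1}=1, q_{-2}=1, q_{-1}=0:
  i=0: a_0=1, p_0 = 1*1 + 0 = 1, q_0 = 1*0 + 1 = 1.
  i=1: a_1=1, p_1 = 1*1 + 1 = 2, q_1 = 1*1 + 0 = 1.
  i=2: a_2=7, p_2 = 7*2 + 1 = 15, q_2 = 7*1 + 1 = 8.
  i=3: a_3=7, p_3 = 7*15 + 2 = 107, q_3 = 7*8 + 1 = 57.
  i=4: a_4=3, p_4 = 3*107 + 15 = 336, q_4 = 3*57 + 8 = 179.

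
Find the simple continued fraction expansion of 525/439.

[1; 5, 9, 1, 1, 4]

Run the Euclidean algorithm on 525 and 439; the successive quotients are the partial quotients a_0, a_1, ... (each step inverts the fractional part left over by the previous one):
  525 = 1*439 + 86, so a_0 = 1.
  439 = 5*86 + 9, so a_1 = 5.
  86 = 9*9 + 5, so a_2 = 9.
  9 = 1*5 + 4, so a_3 = 1.
  5 = 1*4 + 1, so a_4 = 1.
  4 = 4*1 + 0, so a_5 = 4.
The remainder reaches 0 after 6 divisions, so the expansion has 6 partial quotients, read off in order.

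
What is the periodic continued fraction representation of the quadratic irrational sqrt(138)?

[11; (1, 2, 1, 22)]

Write x_i = (sqrt(138) + m_i)/d_i with (m_0, d_0) = (0, 1). a_0 = floor(sqrt(138)) = 11, since 11^2 = 121 <= 138 < 144 = 12^2.
Iterate m_{i+1} = d_i*a_i - m_i, d_{i+1} = (138 - m_{i+1}^2)/d_i, a_{i+1} = floor((a_0 + m_{i+1})/d_{i+1}):
  m_1 = 1*11 - 0 = 11, d_1 = (138 - 11^2)/1 = 17/1 = 17, a_1 = floor((11 + 11)/17) = 1.
  m_2 = 17*1 - 11 = 6, d_2 = (138 - 6^2)/17 = 102/17 = 6, a_2 = floor((11 + 6)/6) = 2.
  m_3 = 6*2 - 6 = 6, d_3 = (138 - 6^2)/6 = 102/6 = 17, a_3 = floor((11 + 6)/17) = 1.
  m_4 = 17*1 - 6 = 11, d_4 = (138 - 11^2)/17 = 17/17 = 1, a_4 = floor((11 + 11)/1) = 22.
  m_5 = 1*22 - 11 = 11, d_5 = (138 - 11^2)/1 = 17/1 = 17: (m_5, d_5) = (m_1, d_1) = (11, 17), so from here the quotients repeat a_1, ..., a_4; the period length is 4.
Hence the expansion of sqrt(138) is a_0 = 11 followed by the repeating block 1, 2, 1, 22 (period 4).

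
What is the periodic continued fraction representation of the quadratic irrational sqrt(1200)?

Write x_i = (sqrt(1200) + m_i)/d_i with (m_0, d_0) = (0, 1). a_0 = floor(sqrt(1200)) = 34, since 34^2 = 1156 <= 1200 < 1225 = 35^2.
Iterate m_{i+1} = d_i*a_i - m_i, d_{i+1} = (1200 - m_{i+1}^2)/d_i, a_{i+1} = floor((a_0 + m_{i+1})/d_{i+1}):
  m_1 = 1*34 - 0 = 34, d_1 = (1200 - 34^2)/1 = 44/1 = 44, a_1 = floor((34 + 34)/44) = 1.
  m_2 = 44*1 - 34 = 10, d_2 = (1200 - 10^2)/44 = 1100/44 = 25, a_2 = floor((34 + 10)/25) = 1.
  m_3 = 25*1 - 10 = 15, d_3 = (1200 - 15^2)/25 = 975/25 = 39, a_3 = floor((34 + 15)/39) = 1.
  m_4 = 39*1 - 15 = 24, d_4 = (1200 - 24^2)/39 = 624/39 = 16, a_4 = floor((34 + 24)/16) = 3.
  m_5 = 16*3 - 24 = 24, d_5 = (1200 - 24^2)/16 = 624/16 = 39, a_5 = floor((34 + 24)/39) = 1.
  m_6 = 39*1 - 24 = 15, d_6 = (1200 - 15^2)/39 = 975/39 = 25, a_6 = floor((34 + 15)/25) = 1.
  m_7 = 25*1 - 15 = 10, d_7 = (1200 - 10^2)/25 = 1100/25 = 44, a_7 = floor((34 + 10)/44) = 1.
  m_8 = 44*1 - 10 = 34, d_8 = (1200 - 34^2)/44 = 44/44 = 1, a_8 = floor((34 + 34)/1) = 68.
  m_9 = 1*68 - 34 = 34, d_9 = (1200 - 34^2)/1 = 44/1 = 44: (m_9, d_9) = (m_1, d_1) = (34, 44), so from here the quotients repeat a_1, ..., a_8; the period length is 8.
Hence the expansion of sqrt(1200) is a_0 = 34 followed by the repeating block 1, 1, 1, 3, 1, 1, 1, 68 (period 8).

[34; (1, 1, 1, 3, 1, 1, 1, 68)]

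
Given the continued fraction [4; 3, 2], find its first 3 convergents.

Using the convergent recurrence p_i = a_i*p_{i-1} + p_{i-2}, q_i = a_i*q_{i-1} + q_{i-2} with p_{-2}=0, p_{-1}=1, q_{-2}=1, q_{-1}=0:
  i=0: a_0=4, p_0 = 4*1 + 0 = 4, q_0 = 4*0 + 1 = 1.
  i=1: a_1=3, p_1 = 3*4 + 1 = 13, q_1 = 3*1 + 0 = 3.
  i=2: a_2=2, p_2 = 2*13 + 4 = 30, q_2 = 2*3 + 1 = 7.

4/1, 13/3, 30/7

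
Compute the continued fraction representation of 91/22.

[4; 7, 3]

Run the Euclidean algorithm on 91 and 22; the successive quotients are the partial quotients a_0, a_1, ... (each step inverts the fractional part left over by the previous one):
  91 = 4*22 + 3, so a_0 = 4.
  22 = 7*3 + 1, so a_1 = 7.
  3 = 3*1 + 0, so a_2 = 3.
The remainder reaches 0 after 3 divisions, so the expansion has 3 partial quotients, read off in order.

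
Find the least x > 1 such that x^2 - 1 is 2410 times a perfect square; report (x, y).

First expand sqrt(2410) as a continued fraction. With x_i = (sqrt(2410) + m_i)/d_i and (m_0, d_0) = (0, 1): a_0 = floor(sqrt(2410)) = 49, since 49^2 = 2401 <= 2410 < 2500 = 50^2.
Iterate m_{i+1} = d_i*a_i - m_i, d_{i+1} = (2410 - m_{i+1}^2)/d_i, a_{i+1} = floor((a_0 + m_{i+1})/d_{i+1}):
  m_1 = 1*49 - 0 = 49, d_1 = (2410 - 49^2)/1 = 9/1 = 9, a_1 = floor((49 + 49)/9) = 10.
  m_2 = 9*10 - 49 = 41, d_2 = (2410 - 41^2)/9 = 729/9 = 81, a_2 = floor((49 + 41)/81) = 1.
  m_3 = 81*1 - 41 = 40, d_3 = (2410 - 40^2)/81 = 810/81 = 10, a_3 = floor((49 + 40)/10) = 8.
  m_4 = 10*8 - 40 = 40, d_4 = (2410 - 40^2)/10 = 810/10 = 81, a_4 = floor((49 + 40)/81) = 1.
  m_5 = 81*1 - 40 = 41, d_5 = (2410 - 41^2)/81 = 729/81 = 9, a_5 = floor((49 + 41)/9) = 10.
  m_6 = 9*10 - 41 = 49, d_6 = (2410 - 49^2)/9 = 9/9 = 1, a_6 = floor((49 + 49)/1) = 98.
  m_7 = 1*98 - 49 = 49, d_7 = (2410 - 49^2)/1 = 9/1 = 9: (m_7, d_7) = (m_1, d_1) = (49, 9), so from here the quotients repeat a_1, ..., a_6; the period length is 6.
So sqrt(2410) = [49; (10, 1, 8, 1, 10, 98)] with period length k = 6.
k is even, so the fundamental solution of x^2 - 2410y^2 = 1 is (p_{k-1}, q_{k-1}) = (p_5, q_5); compute convergents through index 5.
Convergents (p_i = a_i*p_{i-1} + p_{i-2}, q_i = a_i*q_{i-1} + q_{i-2} with p_{-2}=0, p_{-1}=1, q_{-2}=1, q_{-1}=0):
  i=0: a_0=49, p_0 = 49*1 + 0 = 49, q_0 = 49*0 + 1 = 1.
  i=1: a_1=10, p_1 = 10*49 + 1 = 491, q_1 = 10*1 + 0 = 10.
  i=2: a_2=1, p_2 = 1*491 + 49 = 540, q_2 = 1*10 + 1 = 11.
  i=3: a_3=8, p_3 = 8*540 + 491 = 4811, q_3 = 8*11 + 10 = 98.
  i=4: a_4=1, p_4 = 1*4811 + 540 = 5351, q_4 = 1*98 + 11 = 109.
  i=5: a_5=10, p_5 = 10*5351 + 4811 = 58321, q_5 = 10*109 + 98 = 1188.
Check: 58321^2 - 2410*1188^2 = 3401339041 - 3401339040 = 1, so (x, y) = (58321, 1188) solves the equation, and by the theorem it is the least positive solution.

(x, y) = (58321, 1188)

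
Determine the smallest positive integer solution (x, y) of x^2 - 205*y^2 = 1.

First expand sqrt(205) as a continued fraction. With x_i = (sqrt(205) + m_i)/d_i and (m_0, d_0) = (0, 1): a_0 = floor(sqrt(205)) = 14, since 14^2 = 196 <= 205 < 225 = 15^2.
Iterate m_{i+1} = d_i*a_i - m_i, d_{i+1} = (205 - m_{i+1}^2)/d_i, a_{i+1} = floor((a_0 + m_{i+1})/d_{i+1}):
  m_1 = 1*14 - 0 = 14, d_1 = (205 - 14^2)/1 = 9/1 = 9, a_1 = floor((14 + 14)/9) = 3.
  m_2 = 9*3 - 14 = 13, d_2 = (205 - 13^2)/9 = 36/9 = 4, a_2 = floor((14 + 13)/4) = 6.
  m_3 = 4*6 - 13 = 11, d_3 = (205 - 11^2)/4 = 84/4 = 21, a_3 = floor((14 + 11)/21) = 1.
  m_4 = 21*1 - 11 = 10, d_4 = (205 - 10^2)/21 = 105/21 = 5, a_4 = floor((14 + 10)/5) = 4.
  m_5 = 5*4 - 10 = 10, d_5 = (205 - 10^2)/5 = 105/5 = 21, a_5 = floor((14 + 10)/21) = 1.
  m_6 = 21*1 - 10 = 11, d_6 = (205 - 11^2)/21 = 84/21 = 4, a_6 = floor((14 + 11)/4) = 6.
  m_7 = 4*6 - 11 = 13, d_7 = (205 - 13^2)/4 = 36/4 = 9, a_7 = floor((14 + 13)/9) = 3.
  m_8 = 9*3 - 13 = 14, d_8 = (205 - 14^2)/9 = 9/9 = 1, a_8 = floor((14 + 14)/1) = 28.
  m_9 = 1*28 - 14 = 14, d_9 = (205 - 14^2)/1 = 9/1 = 9: (m_9, d_9) = (m_1, d_1) = (14, 9), so from here the quotients repeat a_1, ..., a_8; the period length is 8.
So sqrt(205) = [14; (3, 6, 1, 4, 1, 6, 3, 28)] with period length k = 8.
k is even, so the fundamental solution of x^2 - 205y^2 = 1 is (p_{k-1}, q_{k-1}) = (p_7, q_7); compute convergents through index 7.
Convergents (p_i = a_i*p_{i-1} + p_{i-2}, q_i = a_i*q_{i-1} + q_{i-2} with p_{-2}=0, p_{-1}=1, q_{-2}=1, q_{-1}=0):
  i=0: a_0=14, p_0 = 14*1 + 0 = 14, q_0 = 14*0 + 1 = 1.
  i=1: a_1=3, p_1 = 3*14 + 1 = 43, q_1 = 3*1 + 0 = 3.
  i=2: a_2=6, p_2 = 6*43 + 14 = 272, q_2 = 6*3 + 1 = 19.
  i=3: a_3=1, p_3 = 1*272 + 43 = 315, q_3 = 1*19 + 3 = 22.
  i=4: a_4=4, p_4 = 4*315 + 272 = 1532, q_4 = 4*22 + 19 = 107.
  i=5: a_5=1, p_5 = 1*1532 + 315 = 1847, q_5 = 1*107 + 22 = 129.
  i=6: a_6=6, p_6 = 6*1847 + 1532 = 12614, q_6 = 6*129 + 107 = 881.
  i=7: a_7=3, p_7 = 3*12614 + 1847 = 39689, q_7 = 3*881 + 129 = 2772.
Check: 39689^2 - 205*2772^2 = 1575216721 - 1575216720 = 1, so (x, y) = (39689, 2772) solves the equation, and by the theorem it is the least positive solution.

(x, y) = (39689, 2772)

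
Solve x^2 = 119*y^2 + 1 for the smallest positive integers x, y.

(x, y) = (120, 11)

First expand sqrt(119) as a continued fraction. With x_i = (sqrt(119) + m_i)/d_i and (m_0, d_0) = (0, 1): a_0 = floor(sqrt(119)) = 10, since 10^2 = 100 <= 119 < 121 = 11^2.
Iterate m_{i+1} = d_i*a_i - m_i, d_{i+1} = (119 - m_{i+1}^2)/d_i, a_{i+1} = floor((a_0 + m_{i+1})/d_{i+1}):
  m_1 = 1*10 - 0 = 10, d_1 = (119 - 10^2)/1 = 19/1 = 19, a_1 = floor((10 + 10)/19) = 1.
  m_2 = 19*1 - 10 = 9, d_2 = (119 - 9^2)/19 = 38/19 = 2, a_2 = floor((10 + 9)/2) = 9.
  m_3 = 2*9 - 9 = 9, d_3 = (119 - 9^2)/2 = 38/2 = 19, a_3 = floor((10 + 9)/19) = 1.
  m_4 = 19*1 - 9 = 10, d_4 = (119 - 10^2)/19 = 19/19 = 1, a_4 = floor((10 + 10)/1) = 20.
  m_5 = 1*20 - 10 = 10, d_5 = (119 - 10^2)/1 = 19/1 = 19: (m_5, d_5) = (m_1, d_1) = (10, 19), so from here the quotients repeat a_1, ..., a_4; the period length is 4.
So sqrt(119) = [10; (1, 9, 1, 20)] with period length k = 4.
k is even, so the fundamental solution of x^2 - 119y^2 = 1 is (p_{k-1}, q_{k-1}) = (p_3, q_3); compute convergents through index 3.
Convergents (p_i = a_i*p_{i-1} + p_{i-2}, q_i = a_i*q_{i-1} + q_{i-2} with p_{-2}=0, p_{-1}=1, q_{-2}=1, q_{-1}=0):
  i=0: a_0=10, p_0 = 10*1 + 0 = 10, q_0 = 10*0 + 1 = 1.
  i=1: a_1=1, p_1 = 1*10 + 1 = 11, q_1 = 1*1 + 0 = 1.
  i=2: a_2=9, p_2 = 9*11 + 10 = 109, q_2 = 9*1 + 1 = 10.
  i=3: a_3=1, p_3 = 1*109 + 11 = 120, q_3 = 1*10 + 1 = 11.
Check: 120^2 - 119*11^2 = 14400 - 14399 = 1, so (x, y) = (120, 11) solves the equation, and by the theorem it is the least positive solution.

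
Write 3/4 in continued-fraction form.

[0; 1, 3]

Run the Euclidean algorithm on 3 and 4; the successive quotients are the partial quotients a_0, a_1, ... (each step inverts the fractional part left over by the previous one):
  3 = 0*4 + 3, so a_0 = 0.
  4 = 1*3 + 1, so a_1 = 1.
  3 = 3*1 + 0, so a_2 = 3.
The remainder reaches 0 after 3 divisions, so the expansion has 3 partial quotients, read off in order.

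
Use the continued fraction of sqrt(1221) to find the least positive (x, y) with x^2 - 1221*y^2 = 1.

First expand sqrt(1221) as a continued fraction. With x_i = (sqrt(1221) + m_i)/d_i and (m_0, d_0) = (0, 1): a_0 = floor(sqrt(1221)) = 34, since 34^2 = 1156 <= 1221 < 1225 = 35^2.
Iterate m_{i+1} = d_i*a_i - m_i, d_{i+1} = (1221 - m_{i+1}^2)/d_i, a_{i+1} = floor((a_0 + m_{i+1})/d_{i+1}):
  m_1 = 1*34 - 0 = 34, d_1 = (1221 - 34^2)/1 = 65/1 = 65, a_1 = floor((34 + 34)/65) = 1.
  m_2 = 65*1 - 34 = 31, d_2 = (1221 - 31^2)/65 = 260/65 = 4, a_2 = floor((34 + 31)/4) = 16.
  m_3 = 4*16 - 31 = 33, d_3 = (1221 - 33^2)/4 = 132/4 = 33, a_3 = floor((34 + 33)/33) = 2.
  m_4 = 33*2 - 33 = 33, d_4 = (1221 - 33^2)/33 = 132/33 = 4, a_4 = floor((34 + 33)/4) = 16.
  m_5 = 4*16 - 33 = 31, d_5 = (1221 - 31^2)/4 = 260/4 = 65, a_5 = floor((34 + 31)/65) = 1.
  m_6 = 65*1 - 31 = 34, d_6 = (1221 - 34^2)/65 = 65/65 = 1, a_6 = floor((34 + 34)/1) = 68.
  m_7 = 1*68 - 34 = 34, d_7 = (1221 - 34^2)/1 = 65/1 = 65: (m_7, d_7) = (m_1, d_1) = (34, 65), so from here the quotients repeat a_1, ..., a_6; the period length is 6.
So sqrt(1221) = [34; (1, 16, 2, 16, 1, 68)] with period length k = 6.
k is even, so the fundamental solution of x^2 - 1221y^2 = 1 is (p_{k-1}, q_{k-1}) = (p_5, q_5); compute convergents through index 5.
Convergents (p_i = a_i*p_{i-1} + p_{i-2}, q_i = a_i*q_{i-1} + q_{i-2} with p_{-2}=0, p_{-1}=1, q_{-2}=1, q_{-1}=0):
  i=0: a_0=34, p_0 = 34*1 + 0 = 34, q_0 = 34*0 + 1 = 1.
  i=1: a_1=1, p_1 = 1*34 + 1 = 35, q_1 = 1*1 + 0 = 1.
  i=2: a_2=16, p_2 = 16*35 + 34 = 594, q_2 = 16*1 + 1 = 17.
  i=3: a_3=2, p_3 = 2*594 + 35 = 1223, q_3 = 2*17 + 1 = 35.
  i=4: a_4=16, p_4 = 16*1223 + 594 = 20162, q_4 = 16*35 + 17 = 577.
  i=5: a_5=1, p_5 = 1*20162 + 1223 = 21385, q_5 = 1*577 + 35 = 612.
Check: 21385^2 - 1221*612^2 = 457318225 - 457318224 = 1, so (x, y) = (21385, 612) solves the equation, and by the theorem it is the least positive solution.

(x, y) = (21385, 612)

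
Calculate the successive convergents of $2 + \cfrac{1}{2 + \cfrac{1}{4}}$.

2/1, 5/2, 22/9

Using the convergent recurrence p_i = a_i*p_{i-1} + p_{i-2}, q_i = a_i*q_{i-1} + q_{i-2} with p_{-2}=0, p_{-1}=1, q_{-2}=1, q_{-1}=0:
  i=0: a_0=2, p_0 = 2*1 + 0 = 2, q_0 = 2*0 + 1 = 1.
  i=1: a_1=2, p_1 = 2*2 + 1 = 5, q_1 = 2*1 + 0 = 2.
  i=2: a_2=4, p_2 = 4*5 + 2 = 22, q_2 = 4*2 + 1 = 9.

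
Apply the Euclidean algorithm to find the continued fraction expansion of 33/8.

[4; 8]

Run the Euclidean algorithm on 33 and 8; the successive quotients are the partial quotients a_0, a_1, ... (each step inverts the fractional part left over by the previous one):
  33 = 4*8 + 1, so a_0 = 4.
  8 = 8*1 + 0, so a_1 = 8.
The remainder reaches 0 after 2 divisions, so the expansion has 2 partial quotients, read off in order.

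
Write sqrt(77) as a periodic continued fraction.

Write x_i = (sqrt(77) + m_i)/d_i with (m_0, d_0) = (0, 1). a_0 = floor(sqrt(77)) = 8, since 8^2 = 64 <= 77 < 81 = 9^2.
Iterate m_{i+1} = d_i*a_i - m_i, d_{i+1} = (77 - m_{i+1}^2)/d_i, a_{i+1} = floor((a_0 + m_{i+1})/d_{i+1}):
  m_1 = 1*8 - 0 = 8, d_1 = (77 - 8^2)/1 = 13/1 = 13, a_1 = floor((8 + 8)/13) = 1.
  m_2 = 13*1 - 8 = 5, d_2 = (77 - 5^2)/13 = 52/13 = 4, a_2 = floor((8 + 5)/4) = 3.
  m_3 = 4*3 - 5 = 7, d_3 = (77 - 7^2)/4 = 28/4 = 7, a_3 = floor((8 + 7)/7) = 2.
  m_4 = 7*2 - 7 = 7, d_4 = (77 - 7^2)/7 = 28/7 = 4, a_4 = floor((8 + 7)/4) = 3.
  m_5 = 4*3 - 7 = 5, d_5 = (77 - 5^2)/4 = 52/4 = 13, a_5 = floor((8 + 5)/13) = 1.
  m_6 = 13*1 - 5 = 8, d_6 = (77 - 8^2)/13 = 13/13 = 1, a_6 = floor((8 + 8)/1) = 16.
  m_7 = 1*16 - 8 = 8, d_7 = (77 - 8^2)/1 = 13/1 = 13: (m_7, d_7) = (m_1, d_1) = (8, 13), so from here the quotients repeat a_1, ..., a_6; the period length is 6.
Hence the expansion of sqrt(77) is a_0 = 8 followed by the repeating block 1, 3, 2, 3, 1, 16 (period 6).

[8; (1, 3, 2, 3, 1, 16)]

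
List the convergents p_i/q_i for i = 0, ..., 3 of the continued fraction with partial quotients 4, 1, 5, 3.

Using the convergent recurrence p_i = a_i*p_{i-1} + p_{i-2}, q_i = a_i*q_{i-1} + q_{i-2} with p_{-2}=0, p_{-1}=1, q_{-2}=1, q_{-1}=0:
  i=0: a_0=4, p_0 = 4*1 + 0 = 4, q_0 = 4*0 + 1 = 1.
  i=1: a_1=1, p_1 = 1*4 + 1 = 5, q_1 = 1*1 + 0 = 1.
  i=2: a_2=5, p_2 = 5*5 + 4 = 29, q_2 = 5*1 + 1 = 6.
  i=3: a_3=3, p_3 = 3*29 + 5 = 92, q_3 = 3*6 + 1 = 19.

4/1, 5/1, 29/6, 92/19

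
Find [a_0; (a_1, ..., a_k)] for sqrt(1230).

[35; (14, 70)]

Write x_i = (sqrt(1230) + m_i)/d_i with (m_0, d_0) = (0, 1). a_0 = floor(sqrt(1230)) = 35, since 35^2 = 1225 <= 1230 < 1296 = 36^2.
Iterate m_{i+1} = d_i*a_i - m_i, d_{i+1} = (1230 - m_{i+1}^2)/d_i, a_{i+1} = floor((a_0 + m_{i+1})/d_{i+1}):
  m_1 = 1*35 - 0 = 35, d_1 = (1230 - 35^2)/1 = 5/1 = 5, a_1 = floor((35 + 35)/5) = 14.
  m_2 = 5*14 - 35 = 35, d_2 = (1230 - 35^2)/5 = 5/5 = 1, a_2 = floor((35 + 35)/1) = 70.
  m_3 = 1*70 - 35 = 35, d_3 = (1230 - 35^2)/1 = 5/1 = 5: (m_3, d_3) = (m_1, d_1) = (35, 5), so from here the quotients repeat a_1, a_2; the period length is 2.
Hence the expansion of sqrt(1230) is a_0 = 35 followed by the repeating block 14, 70 (period 2).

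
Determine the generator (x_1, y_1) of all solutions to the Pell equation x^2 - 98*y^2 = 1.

First expand sqrt(98) as a continued fraction. With x_i = (sqrt(98) + m_i)/d_i and (m_0, d_0) = (0, 1): a_0 = floor(sqrt(98)) = 9, since 9^2 = 81 <= 98 < 100 = 10^2.
Iterate m_{i+1} = d_i*a_i - m_i, d_{i+1} = (98 - m_{i+1}^2)/d_i, a_{i+1} = floor((a_0 + m_{i+1})/d_{i+1}):
  m_1 = 1*9 - 0 = 9, d_1 = (98 - 9^2)/1 = 17/1 = 17, a_1 = floor((9 + 9)/17) = 1.
  m_2 = 17*1 - 9 = 8, d_2 = (98 - 8^2)/17 = 34/17 = 2, a_2 = floor((9 + 8)/2) = 8.
  m_3 = 2*8 - 8 = 8, d_3 = (98 - 8^2)/2 = 34/2 = 17, a_3 = floor((9 + 8)/17) = 1.
  m_4 = 17*1 - 8 = 9, d_4 = (98 - 9^2)/17 = 17/17 = 1, a_4 = floor((9 + 9)/1) = 18.
  m_5 = 1*18 - 9 = 9, d_5 = (98 - 9^2)/1 = 17/1 = 17: (m_5, d_5) = (m_1, d_1) = (9, 17), so from here the quotients repeat a_1, ..., a_4; the period length is 4.
So sqrt(98) = [9; (1, 8, 1, 18)] with period length k = 4.
k is even, so the fundamental solution of x^2 - 98y^2 = 1 is (p_{k-1}, q_{k-1}) = (p_3, q_3); compute convergents through index 3.
Convergents (p_i = a_i*p_{i-1} + p_{i-2}, q_i = a_i*q_{i-1} + q_{i-2} with p_{-2}=0, p_{-1}=1, q_{-2}=1, q_{-1}=0):
  i=0: a_0=9, p_0 = 9*1 + 0 = 9, q_0 = 9*0 + 1 = 1.
  i=1: a_1=1, p_1 = 1*9 + 1 = 10, q_1 = 1*1 + 0 = 1.
  i=2: a_2=8, p_2 = 8*10 + 9 = 89, q_2 = 8*1 + 1 = 9.
  i=3: a_3=1, p_3 = 1*89 + 10 = 99, q_3 = 1*9 + 1 = 10.
Check: 99^2 - 98*10^2 = 9801 - 9800 = 1, so (x, y) = (99, 10) solves the equation, and by the theorem it is the least positive solution.

(x, y) = (99, 10)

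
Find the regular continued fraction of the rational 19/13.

[1; 2, 6]

Run the Euclidean algorithm on 19 and 13; the successive quotients are the partial quotients a_0, a_1, ... (each step inverts the fractional part left over by the previous one):
  19 = 1*13 + 6, so a_0 = 1.
  13 = 2*6 + 1, so a_1 = 2.
  6 = 6*1 + 0, so a_2 = 6.
The remainder reaches 0 after 3 divisions, so the expansion has 3 partial quotients, read off in order.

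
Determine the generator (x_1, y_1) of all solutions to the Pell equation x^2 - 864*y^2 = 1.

(x, y) = (470449, 16005)

First expand sqrt(864) as a continued fraction. With x_i = (sqrt(864) + m_i)/d_i and (m_0, d_0) = (0, 1): a_0 = floor(sqrt(864)) = 29, since 29^2 = 841 <= 864 < 900 = 30^2.
Iterate m_{i+1} = d_i*a_i - m_i, d_{i+1} = (864 - m_{i+1}^2)/d_i, a_{i+1} = floor((a_0 + m_{i+1})/d_{i+1}):
  m_1 = 1*29 - 0 = 29, d_1 = (864 - 29^2)/1 = 23/1 = 23, a_1 = floor((29 + 29)/23) = 2.
  m_2 = 23*2 - 29 = 17, d_2 = (864 - 17^2)/23 = 575/23 = 25, a_2 = floor((29 + 17)/25) = 1.
  m_3 = 25*1 - 17 = 8, d_3 = (864 - 8^2)/25 = 800/25 = 32, a_3 = floor((29 + 8)/32) = 1.
  m_4 = 32*1 - 8 = 24, d_4 = (864 - 24^2)/32 = 288/32 = 9, a_4 = floor((29 + 24)/9) = 5.
  m_5 = 9*5 - 24 = 21, d_5 = (864 - 21^2)/9 = 423/9 = 47, a_5 = floor((29 + 21)/47) = 1.
  m_6 = 47*1 - 21 = 26, d_6 = (864 - 26^2)/47 = 188/47 = 4, a_6 = floor((29 + 26)/4) = 13.
  m_7 = 4*13 - 26 = 26, d_7 = (864 - 26^2)/4 = 188/4 = 47, a_7 = floor((29 + 26)/47) = 1.
  m_8 = 47*1 - 26 = 21, d_8 = (864 - 21^2)/47 = 423/47 = 9, a_8 = floor((29 + 21)/9) = 5.
  m_9 = 9*5 - 21 = 24, d_9 = (864 - 24^2)/9 = 288/9 = 32, a_9 = floor((29 + 24)/32) = 1.
  m_10 = 32*1 - 24 = 8, d_10 = (864 - 8^2)/32 = 800/32 = 25, a_10 = floor((29 + 8)/25) = 1.
  m_11 = 25*1 - 8 = 17, d_11 = (864 - 17^2)/25 = 575/25 = 23, a_11 = floor((29 + 17)/23) = 2.
  m_12 = 23*2 - 17 = 29, d_12 = (864 - 29^2)/23 = 23/23 = 1, a_12 = floor((29 + 29)/1) = 58.
  m_13 = 1*58 - 29 = 29, d_13 = (864 - 29^2)/1 = 23/1 = 23: (m_13, d_13) = (m_1, d_1) = (29, 23), so from here the quotients repeat a_1, ..., a_12; the period length is 12.
So sqrt(864) = [29; (2, 1, 1, 5, 1, 13, 1, 5, 1, 1, 2, 58)] with period length k = 12.
k is even, so the fundamental solution of x^2 - 864y^2 = 1 is (p_{k-1}, q_{k-1}) = (p_11, q_11); compute convergents through index 11.
Convergents (p_i = a_i*p_{i-1} + p_{i-2}, q_i = a_i*q_{i-1} + q_{i-2} with p_{-2}=0, p_{-1}=1, q_{-2}=1, q_{-1}=0):
  i=0: a_0=29, p_0 = 29*1 + 0 = 29, q_0 = 29*0 + 1 = 1.
  i=1: a_1=2, p_1 = 2*29 + 1 = 59, q_1 = 2*1 + 0 = 2.
  i=2: a_2=1, p_2 = 1*59 + 29 = 88, q_2 = 1*2 + 1 = 3.
  i=3: a_3=1, p_3 = 1*88 + 59 = 147, q_3 = 1*3 + 2 = 5.
  i=4: a_4=5, p_4 = 5*147 + 88 = 823, q_4 = 5*5 + 3 = 28.
  i=5: a_5=1, p_5 = 1*823 + 147 = 970, q_5 = 1*28 + 5 = 33.
  i=6: a_6=13, p_6 = 13*970 + 823 = 13433, q_6 = 13*33 + 28 = 457.
  i=7: a_7=1, p_7 = 1*13433 + 970 = 14403, q_7 = 1*457 + 33 = 490.
  i=8: a_8=5, p_8 = 5*14403 + 13433 = 85448, q_8 = 5*490 + 457 = 2907.
  i=9: a_9=1, p_9 = 1*85448 + 14403 = 99851, q_9 = 1*2907 + 490 = 3397.
  i=10: a_10=1, p_10 = 1*99851 + 85448 = 185299, q_10 = 1*3397 + 2907 = 6304.
  i=11: a_11=2, p_11 = 2*185299 + 99851 = 470449, q_11 = 2*6304 + 3397 = 16005.
Check: 470449^2 - 864*16005^2 = 221322261601 - 221322261600 = 1, so (x, y) = (470449, 16005) solves the equation, and by the theorem it is the least positive solution.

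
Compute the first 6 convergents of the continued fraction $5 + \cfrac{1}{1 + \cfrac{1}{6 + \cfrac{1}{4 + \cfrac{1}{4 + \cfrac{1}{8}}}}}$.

Using the convergent recurrence p_i = a_i*p_{i-1} + p_{i-2}, q_i = a_i*q_{i-1} + q_{i-2} with p_{-2}=0, p_{-1}=1, q_{-2}=1, q_{-1}=0:
  i=0: a_0=5, p_0 = 5*1 + 0 = 5, q_0 = 5*0 + 1 = 1.
  i=1: a_1=1, p_1 = 1*5 + 1 = 6, q_1 = 1*1 + 0 = 1.
  i=2: a_2=6, p_2 = 6*6 + 5 = 41, q_2 = 6*1 + 1 = 7.
  i=3: a_3=4, p_3 = 4*41 + 6 = 170, q_3 = 4*7 + 1 = 29.
  i=4: a_4=4, p_4 = 4*170 + 41 = 721, q_4 = 4*29 + 7 = 123.
  i=5: a_5=8, p_5 = 8*721 + 170 = 5938, q_5 = 8*123 + 29 = 1013.

5/1, 6/1, 41/7, 170/29, 721/123, 5938/1013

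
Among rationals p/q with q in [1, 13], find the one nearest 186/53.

Expand x = 186/53 as a continued fraction with the Euclidean algorithm:
  186 = 3*53 + 27, so a_0 = 3.
  53 = 1*27 + 26, so a_1 = 1.
  27 = 1*26 + 1, so a_2 = 1.
  26 = 26*1 + 0, so a_3 = 26.
so x = [3; 1, 1, 26].
Convergents (p_i = a_i*p_{i-1} + p_{i-2}, q_i = a_i*q_{i-1} + q_{i-2} with p_{-2}=0, p_{-1}=1, q_{-2}=1, q_{-1}=0), until the denominator exceeds 13:
  i=0: a_0=3, p_0 = 3*1 + 0 = 3, q_0 = 3*0 + 1 = 1.
  i=1: a_1=1, p_1 = 1*3 + 1 = 4, q_1 = 1*1 + 0 = 1.
  i=2: a_2=1, p_2 = 1*4 + 3 = 7, q_2 = 1*1 + 1 = 2.
  i=3: a_3=26, p_3 = 26*7 + 4 = 186, q_3 = 26*2 + 1 = 53.
q_3 = 53 > 13, so the last convergent with denominator <= 13 is p_2/q_2 = 7/2.
The closest fraction with denominator <= 13 is either p_2/q_2 or the intermediate fraction (k*p_2 + p_1)/(k*q_2 + q_1) with the largest k >= 1 whose denominator stays <= 13; these approach x as k grows, and every other convergent or intermediate fraction in range is farther away.
Largest k: floor((13 - q_1)/q_2) = floor((13 - 1)/2) = 6.
That gives (6*7 + 4)/(6*2 + 1) = 46/13.
Compare the errors: |x - 7/2| = |186*2 - 7*53|/(53*2) = 1/106, and |x - 46/13| = |186*13 - 46*53|/(53*13) = 20/689.
Cross-multiplying, 1*689 = 689 < 2120 = 20*106, so 1/106 is smaller: the convergent 7/2 is closer to x than 46/13.

7/2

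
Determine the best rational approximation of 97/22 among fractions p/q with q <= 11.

22/5

Expand x = 97/22 as a continued fraction with the Euclidean algorithm:
  97 = 4*22 + 9, so a_0 = 4.
  22 = 2*9 + 4, so a_1 = 2.
  9 = 2*4 + 1, so a_2 = 2.
  4 = 4*1 + 0, so a_3 = 4.
so x = [4; 2, 2, 4].
Convergents (p_i = a_i*p_{i-1} + p_{i-2}, q_i = a_i*q_{i-1} + q_{i-2} with p_{-2}=0, p_{-1}=1, q_{-2}=1, q_{-1}=0), until the denominator exceeds 11:
  i=0: a_0=4, p_0 = 4*1 + 0 = 4, q_0 = 4*0 + 1 = 1.
  i=1: a_1=2, p_1 = 2*4 + 1 = 9, q_1 = 2*1 + 0 = 2.
  i=2: a_2=2, p_2 = 2*9 + 4 = 22, q_2 = 2*2 + 1 = 5.
  i=3: a_3=4, p_3 = 4*22 + 9 = 97, q_3 = 4*5 + 2 = 22.
q_3 = 22 > 11, so the last convergent with denominator <= 11 is p_2/q_2 = 22/5.
The closest fraction with denominator <= 11 is either p_2/q_2 or the intermediate fraction (k*p_2 + p_1)/(k*q_2 + q_1) with the largest k >= 1 whose denominator stays <= 11; these approach x as k grows, and every other convergent or intermediate fraction in range is farther away.
Largest k: floor((11 - q_1)/q_2) = floor((11 - 2)/5) = 1.
That gives (1*22 + 9)/(1*5 + 2) = 31/7.
Compare the errors: |x - 22/5| = |97*5 - 22*22|/(22*5) = 1/110, and |x - 31/7| = |97*7 - 31*22|/(22*7) = 3/154.
Cross-multiplying, 1*154 = 154 < 330 = 3*110, so 1/110 is smaller: the convergent 22/5 is closer to x than 31/7.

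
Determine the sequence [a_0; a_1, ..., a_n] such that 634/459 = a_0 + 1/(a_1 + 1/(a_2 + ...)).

Run the Euclidean algorithm on 634 and 459; the successive quotients are the partial quotients a_0, a_1, ... (each step inverts the fractional part left over by the previous one):
  634 = 1*459 + 175, so a_0 = 1.
  459 = 2*175 + 109, so a_1 = 2.
  175 = 1*109 + 66, so a_2 = 1.
  109 = 1*66 + 43, so a_3 = 1.
  66 = 1*43 + 23, so a_4 = 1.
  43 = 1*23 + 20, so a_5 = 1.
  23 = 1*20 + 3, so a_6 = 1.
  20 = 6*3 + 2, so a_7 = 6.
  3 = 1*2 + 1, so a_8 = 1.
  2 = 2*1 + 0, so a_9 = 2.
The remainder reaches 0 after 10 divisions, so the expansion has 10 partial quotients, read off in order.

[1; 2, 1, 1, 1, 1, 1, 6, 1, 2]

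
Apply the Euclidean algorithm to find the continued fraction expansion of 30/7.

[4; 3, 2]

Run the Euclidean algorithm on 30 and 7; the successive quotients are the partial quotients a_0, a_1, ... (each step inverts the fractional part left over by the previous one):
  30 = 4*7 + 2, so a_0 = 4.
  7 = 3*2 + 1, so a_1 = 3.
  2 = 2*1 + 0, so a_2 = 2.
The remainder reaches 0 after 3 divisions, so the expansion has 3 partial quotients, read off in order.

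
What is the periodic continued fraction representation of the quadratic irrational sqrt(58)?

[7; (1, 1, 1, 1, 1, 1, 14)]

Write x_i = (sqrt(58) + m_i)/d_i with (m_0, d_0) = (0, 1). a_0 = floor(sqrt(58)) = 7, since 7^2 = 49 <= 58 < 64 = 8^2.
Iterate m_{i+1} = d_i*a_i - m_i, d_{i+1} = (58 - m_{i+1}^2)/d_i, a_{i+1} = floor((a_0 + m_{i+1})/d_{i+1}):
  m_1 = 1*7 - 0 = 7, d_1 = (58 - 7^2)/1 = 9/1 = 9, a_1 = floor((7 + 7)/9) = 1.
  m_2 = 9*1 - 7 = 2, d_2 = (58 - 2^2)/9 = 54/9 = 6, a_2 = floor((7 + 2)/6) = 1.
  m_3 = 6*1 - 2 = 4, d_3 = (58 - 4^2)/6 = 42/6 = 7, a_3 = floor((7 + 4)/7) = 1.
  m_4 = 7*1 - 4 = 3, d_4 = (58 - 3^2)/7 = 49/7 = 7, a_4 = floor((7 + 3)/7) = 1.
  m_5 = 7*1 - 3 = 4, d_5 = (58 - 4^2)/7 = 42/7 = 6, a_5 = floor((7 + 4)/6) = 1.
  m_6 = 6*1 - 4 = 2, d_6 = (58 - 2^2)/6 = 54/6 = 9, a_6 = floor((7 + 2)/9) = 1.
  m_7 = 9*1 - 2 = 7, d_7 = (58 - 7^2)/9 = 9/9 = 1, a_7 = floor((7 + 7)/1) = 14.
  m_8 = 1*14 - 7 = 7, d_8 = (58 - 7^2)/1 = 9/1 = 9: (m_8, d_8) = (m_1, d_1) = (7, 9), so from here the quotients repeat a_1, ..., a_7; the period length is 7.
Hence the expansion of sqrt(58) is a_0 = 7 followed by the repeating block 1, 1, 1, 1, 1, 1, 14 (period 7).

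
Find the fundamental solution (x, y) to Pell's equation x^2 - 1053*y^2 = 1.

First expand sqrt(1053) as a continued fraction. With x_i = (sqrt(1053) + m_i)/d_i and (m_0, d_0) = (0, 1): a_0 = floor(sqrt(1053)) = 32, since 32^2 = 1024 <= 1053 < 1089 = 33^2.
Iterate m_{i+1} = d_i*a_i - m_i, d_{i+1} = (1053 - m_{i+1}^2)/d_i, a_{i+1} = floor((a_0 + m_{i+1})/d_{i+1}):
  m_1 = 1*32 - 0 = 32, d_1 = (1053 - 32^2)/1 = 29/1 = 29, a_1 = floor((32 + 32)/29) = 2.
  m_2 = 29*2 - 32 = 26, d_2 = (1053 - 26^2)/29 = 377/29 = 13, a_2 = floor((32 + 26)/13) = 4.
  m_3 = 13*4 - 26 = 26, d_3 = (1053 - 26^2)/13 = 377/13 = 29, a_3 = floor((32 + 26)/29) = 2.
  m_4 = 29*2 - 26 = 32, d_4 = (1053 - 32^2)/29 = 29/29 = 1, a_4 = floor((32 + 32)/1) = 64.
  m_5 = 1*64 - 32 = 32, d_5 = (1053 - 32^2)/1 = 29/1 = 29: (m_5, d_5) = (m_1, d_1) = (32, 29), so from here the quotients repeat a_1, ..., a_4; the period length is 4.
So sqrt(1053) = [32; (2, 4, 2, 64)] with period length k = 4.
k is even, so the fundamental solution of x^2 - 1053y^2 = 1 is (p_{k-1}, q_{k-1}) = (p_3, q_3); compute convergents through index 3.
Convergents (p_i = a_i*p_{i-1} + p_{i-2}, q_i = a_i*q_{i-1} + q_{i-2} with p_{-2}=0, p_{-1}=1, q_{-2}=1, q_{-1}=0):
  i=0: a_0=32, p_0 = 32*1 + 0 = 32, q_0 = 32*0 + 1 = 1.
  i=1: a_1=2, p_1 = 2*32 + 1 = 65, q_1 = 2*1 + 0 = 2.
  i=2: a_2=4, p_2 = 4*65 + 32 = 292, q_2 = 4*2 + 1 = 9.
  i=3: a_3=2, p_3 = 2*292 + 65 = 649, q_3 = 2*9 + 2 = 20.
Check: 649^2 - 1053*20^2 = 421201 - 421200 = 1, so (x, y) = (649, 20) solves the equation, and by the theorem it is the least positive solution.

(x, y) = (649, 20)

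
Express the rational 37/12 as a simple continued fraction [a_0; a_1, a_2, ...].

Run the Euclidean algorithm on 37 and 12; the successive quotients are the partial quotients a_0, a_1, ... (each step inverts the fractional part left over by the previous one):
  37 = 3*12 + 1, so a_0 = 3.
  12 = 12*1 + 0, so a_1 = 12.
The remainder reaches 0 after 2 divisions, so the expansion has 2 partial quotients, read off in order.

[3; 12]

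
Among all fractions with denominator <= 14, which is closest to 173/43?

4/1

Expand x = 173/43 as a continued fraction with the Euclidean algorithm:
  173 = 4*43 + 1, so a_0 = 4.
  43 = 43*1 + 0, so a_1 = 43.
so x = [4; 43].
Convergents (p_i = a_i*p_{i-1} + p_{i-2}, q_i = a_i*q_{i-1} + q_{i-2} with p_{-2}=0, p_{-1}=1, q_{-2}=1, q_{-1}=0), until the denominator exceeds 14:
  i=0: a_0=4, p_0 = 4*1 + 0 = 4, q_0 = 4*0 + 1 = 1.
  i=1: a_1=43, p_1 = 43*4 + 1 = 173, q_1 = 43*1 + 0 = 43.
q_1 = 43 > 14, so the last convergent with denominator <= 14 is p_0/q_0 = 4/1.
The closest fraction with denominator <= 14 is either p_0/q_0 or the intermediate fraction (k*p_0 + p_{-1})/(k*q_0 + q_{-1}) with the largest k >= 1 whose denominator stays <= 14; these approach x as k grows, and every other convergent or intermediate fraction in range is farther away.
Largest k: floor((14 - q_{-1})/q_0) = floor((14 - 0)/1) = 14 (using the seeds p_{-1} = 1, q_{-1} = 0).
That gives (14*4 + 1)/(14*1 + 0) = 57/14.
Compare the errors: |x - 4/1| = |173*1 - 4*43|/(43*1) = 1/43, and |x - 57/14| = |173*14 - 57*43|/(43*14) = 29/602.
Cross-multiplying, 1*602 = 602 < 1247 = 29*43, so 1/43 is smaller: the convergent 4/1 is closer to x than 57/14.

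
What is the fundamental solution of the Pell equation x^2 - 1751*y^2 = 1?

First expand sqrt(1751) as a continued fraction. With x_i = (sqrt(1751) + m_i)/d_i and (m_0, d_0) = (0, 1): a_0 = floor(sqrt(1751)) = 41, since 41^2 = 1681 <= 1751 < 1764 = 42^2.
Iterate m_{i+1} = d_i*a_i - m_i, d_{i+1} = (1751 - m_{i+1}^2)/d_i, a_{i+1} = floor((a_0 + m_{i+1})/d_{i+1}):
  m_1 = 1*41 - 0 = 41, d_1 = (1751 - 41^2)/1 = 70/1 = 70, a_1 = floor((41 + 41)/70) = 1.
  m_2 = 70*1 - 41 = 29, d_2 = (1751 - 29^2)/70 = 910/70 = 13, a_2 = floor((41 + 29)/13) = 5.
  m_3 = 13*5 - 29 = 36, d_3 = (1751 - 36^2)/13 = 455/13 = 35, a_3 = floor((41 + 36)/35) = 2.
  m_4 = 35*2 - 36 = 34, d_4 = (1751 - 34^2)/35 = 595/35 = 17, a_4 = floor((41 + 34)/17) = 4.
  m_5 = 17*4 - 34 = 34, d_5 = (1751 - 34^2)/17 = 595/17 = 35, a_5 = floor((41 + 34)/35) = 2.
  m_6 = 35*2 - 34 = 36, d_6 = (1751 - 36^2)/35 = 455/35 = 13, a_6 = floor((41 + 36)/13) = 5.
  m_7 = 13*5 - 36 = 29, d_7 = (1751 - 29^2)/13 = 910/13 = 70, a_7 = floor((41 + 29)/70) = 1.
  m_8 = 70*1 - 29 = 41, d_8 = (1751 - 41^2)/70 = 70/70 = 1, a_8 = floor((41 + 41)/1) = 82.
  m_9 = 1*82 - 41 = 41, d_9 = (1751 - 41^2)/1 = 70/1 = 70: (m_9, d_9) = (m_1, d_1) = (41, 70), so from here the quotients repeat a_1, ..., a_8; the period length is 8.
So sqrt(1751) = [41; (1, 5, 2, 4, 2, 5, 1, 82)] with period length k = 8.
k is even, so the fundamental solution of x^2 - 1751y^2 = 1 is (p_{k-1}, q_{k-1}) = (p_7, q_7); compute convergents through index 7.
Convergents (p_i = a_i*p_{i-1} + p_{i-2}, q_i = a_i*q_{i-1} + q_{i-2} with p_{-2}=0, p_{-1}=1, q_{-2}=1, q_{-1}=0):
  i=0: a_0=41, p_0 = 41*1 + 0 = 41, q_0 = 41*0 + 1 = 1.
  i=1: a_1=1, p_1 = 1*41 + 1 = 42, q_1 = 1*1 + 0 = 1.
  i=2: a_2=5, p_2 = 5*42 + 41 = 251, q_2 = 5*1 + 1 = 6.
  i=3: a_3=2, p_3 = 2*251 + 42 = 544, q_3 = 2*6 + 1 = 13.
  i=4: a_4=4, p_4 = 4*544 + 251 = 2427, q_4 = 4*13 + 6 = 58.
  i=5: a_5=2, p_5 = 2*2427 + 544 = 5398, q_5 = 2*58 + 13 = 129.
  i=6: a_6=5, p_6 = 5*5398 + 2427 = 29417, q_6 = 5*129 + 58 = 703.
  i=7: a_7=1, p_7 = 1*29417 + 5398 = 34815, q_7 = 1*703 + 129 = 832.
Check: 34815^2 - 1751*832^2 = 1212084225 - 1212084224 = 1, so (x, y) = (34815, 832) solves the equation, and by the theorem it is the least positive solution.

(x, y) = (34815, 832)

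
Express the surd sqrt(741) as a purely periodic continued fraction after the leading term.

Write x_i = (sqrt(741) + m_i)/d_i with (m_0, d_0) = (0, 1). a_0 = floor(sqrt(741)) = 27, since 27^2 = 729 <= 741 < 784 = 28^2.
Iterate m_{i+1} = d_i*a_i - m_i, d_{i+1} = (741 - m_{i+1}^2)/d_i, a_{i+1} = floor((a_0 + m_{i+1})/d_{i+1}):
  m_1 = 1*27 - 0 = 27, d_1 = (741 - 27^2)/1 = 12/1 = 12, a_1 = floor((27 + 27)/12) = 4.
  m_2 = 12*4 - 27 = 21, d_2 = (741 - 21^2)/12 = 300/12 = 25, a_2 = floor((27 + 21)/25) = 1.
  m_3 = 25*1 - 21 = 4, d_3 = (741 - 4^2)/25 = 725/25 = 29, a_3 = floor((27 + 4)/29) = 1.
  m_4 = 29*1 - 4 = 25, d_4 = (741 - 25^2)/29 = 116/29 = 4, a_4 = floor((27 + 25)/4) = 13.
  m_5 = 4*13 - 25 = 27, d_5 = (741 - 27^2)/4 = 12/4 = 3, a_5 = floor((27 + 27)/3) = 18.
  m_6 = 3*18 - 27 = 27, d_6 = (741 - 27^2)/3 = 12/3 = 4, a_6 = floor((27 + 27)/4) = 13.
  m_7 = 4*13 - 27 = 25, d_7 = (741 - 25^2)/4 = 116/4 = 29, a_7 = floor((27 + 25)/29) = 1.
  m_8 = 29*1 - 25 = 4, d_8 = (741 - 4^2)/29 = 725/29 = 25, a_8 = floor((27 + 4)/25) = 1.
  m_9 = 25*1 - 4 = 21, d_9 = (741 - 21^2)/25 = 300/25 = 12, a_9 = floor((27 + 21)/12) = 4.
  m_10 = 12*4 - 21 = 27, d_10 = (741 - 27^2)/12 = 12/12 = 1, a_10 = floor((27 + 27)/1) = 54.
  m_11 = 1*54 - 27 = 27, d_11 = (741 - 27^2)/1 = 12/1 = 12: (m_11, d_11) = (m_1, d_1) = (27, 12), so from here the quotients repeat a_1, ..., a_10; the period length is 10.
Hence the expansion of sqrt(741) is a_0 = 27 followed by the repeating block 4, 1, 1, 13, 18, 13, 1, 1, 4, 54 (period 10).

[27; (4, 1, 1, 13, 18, 13, 1, 1, 4, 54)]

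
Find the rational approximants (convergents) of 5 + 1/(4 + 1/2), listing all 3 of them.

5/1, 21/4, 47/9

Using the convergent recurrence p_i = a_i*p_{i-1} + p_{i-2}, q_i = a_i*q_{i-1} + q_{i-2} with p_{-2}=0, p_{-1}=1, q_{-2}=1, q_{-1}=0:
  i=0: a_0=5, p_0 = 5*1 + 0 = 5, q_0 = 5*0 + 1 = 1.
  i=1: a_1=4, p_1 = 4*5 + 1 = 21, q_1 = 4*1 + 0 = 4.
  i=2: a_2=2, p_2 = 2*21 + 5 = 47, q_2 = 2*4 + 1 = 9.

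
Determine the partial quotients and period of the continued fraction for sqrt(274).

Write x_i = (sqrt(274) + m_i)/d_i with (m_0, d_0) = (0, 1). a_0 = floor(sqrt(274)) = 16, since 16^2 = 256 <= 274 < 289 = 17^2.
Iterate m_{i+1} = d_i*a_i - m_i, d_{i+1} = (274 - m_{i+1}^2)/d_i, a_{i+1} = floor((a_0 + m_{i+1})/d_{i+1}):
  m_1 = 1*16 - 0 = 16, d_1 = (274 - 16^2)/1 = 18/1 = 18, a_1 = floor((16 + 16)/18) = 1.
  m_2 = 18*1 - 16 = 2, d_2 = (274 - 2^2)/18 = 270/18 = 15, a_2 = floor((16 + 2)/15) = 1.
  m_3 = 15*1 - 2 = 13, d_3 = (274 - 13^2)/15 = 105/15 = 7, a_3 = floor((16 + 13)/7) = 4.
  m_4 = 7*4 - 13 = 15, d_4 = (274 - 15^2)/7 = 49/7 = 7, a_4 = floor((16 + 15)/7) = 4.
  m_5 = 7*4 - 15 = 13, d_5 = (274 - 13^2)/7 = 105/7 = 15, a_5 = floor((16 + 13)/15) = 1.
  m_6 = 15*1 - 13 = 2, d_6 = (274 - 2^2)/15 = 270/15 = 18, a_6 = floor((16 + 2)/18) = 1.
  m_7 = 18*1 - 2 = 16, d_7 = (274 - 16^2)/18 = 18/18 = 1, a_7 = floor((16 + 16)/1) = 32.
  m_8 = 1*32 - 16 = 16, d_8 = (274 - 16^2)/1 = 18/1 = 18: (m_8, d_8) = (m_1, d_1) = (16, 18), so from here the quotients repeat a_1, ..., a_7; the period length is 7.
Hence the expansion of sqrt(274) is a_0 = 16 followed by the repeating block 1, 1, 4, 4, 1, 1, 32 (period 7).

[16; (1, 1, 4, 4, 1, 1, 32)]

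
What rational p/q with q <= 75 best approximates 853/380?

Expand x = 853/380 as a continued fraction with the Euclidean algorithm:
  853 = 2*380 + 93, so a_0 = 2.
  380 = 4*93 + 8, so a_1 = 4.
  93 = 11*8 + 5, so a_2 = 11.
  8 = 1*5 + 3, so a_3 = 1.
  5 = 1*3 + 2, so a_4 = 1.
  3 = 1*2 + 1, so a_5 = 1.
  2 = 2*1 + 0, so a_6 = 2.
so x = [2; 4, 11, 1, 1, 1, 2].
Convergents (p_i = a_i*p_{i-1} + p_{i-2}, q_i = a_i*q_{i-1} + q_{i-2} with p_{-2}=0, p_{-1}=1, q_{-2}=1, q_{-1}=0), until the denominator exceeds 75:
  i=0: a_0=2, p_0 = 2*1 + 0 = 2, q_0 = 2*0 + 1 = 1.
  i=1: a_1=4, p_1 = 4*2 + 1 = 9, q_1 = 4*1 + 0 = 4.
  i=2: a_2=11, p_2 = 11*9 + 2 = 101, q_2 = 11*4 + 1 = 45.
  i=3: a_3=1, p_3 = 1*101 + 9 = 110, q_3 = 1*45 + 4 = 49.
  i=4: a_4=1, p_4 = 1*110 + 101 = 211, q_4 = 1*49 + 45 = 94.
q_4 = 94 > 75, so the last convergent with denominator <= 75 is p_3/q_3 = 110/49.
The closest fraction with denominator <= 75 is either p_3/q_3 or the intermediate fraction (k*p_3 + p_2)/(k*q_3 + q_2) with the largest k >= 1 whose denominator stays <= 75; these approach x as k grows, and every other convergent or intermediate fraction in range is farther away.
Largest k: floor((75 - q_2)/q_3) = floor((75 - 45)/49) = 0.
Since k = 0, no intermediate fraction beyond p_3/q_3 has denominator <= 75, so the convergent 110/49 is the closest (its error is |853*49 - 110*380|/(380*49) = 3/18620).

110/49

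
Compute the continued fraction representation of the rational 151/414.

Run the Euclidean algorithm on 151 and 414; the successive quotients are the partial quotients a_0, a_1, ... (each step inverts the fractional part left over by the previous one):
  151 = 0*414 + 151, so a_0 = 0.
  414 = 2*151 + 112, so a_1 = 2.
  151 = 1*112 + 39, so a_2 = 1.
  112 = 2*39 + 34, so a_3 = 2.
  39 = 1*34 + 5, so a_4 = 1.
  34 = 6*5 + 4, so a_5 = 6.
  5 = 1*4 + 1, so a_6 = 1.
  4 = 4*1 + 0, so a_7 = 4.
The remainder reaches 0 after 8 divisions, so the expansion has 8 partial quotients, read off in order.

[0; 2, 1, 2, 1, 6, 1, 4]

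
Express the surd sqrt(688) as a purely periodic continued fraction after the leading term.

Write x_i = (sqrt(688) + m_i)/d_i with (m_0, d_0) = (0, 1). a_0 = floor(sqrt(688)) = 26, since 26^2 = 676 <= 688 < 729 = 27^2.
Iterate m_{i+1} = d_i*a_i - m_i, d_{i+1} = (688 - m_{i+1}^2)/d_i, a_{i+1} = floor((a_0 + m_{i+1})/d_{i+1}):
  m_1 = 1*26 - 0 = 26, d_1 = (688 - 26^2)/1 = 12/1 = 12, a_1 = floor((26 + 26)/12) = 4.
  m_2 = 12*4 - 26 = 22, d_2 = (688 - 22^2)/12 = 204/12 = 17, a_2 = floor((26 + 22)/17) = 2.
  m_3 = 17*2 - 22 = 12, d_3 = (688 - 12^2)/17 = 544/17 = 32, a_3 = floor((26 + 12)/32) = 1.
  m_4 = 32*1 - 12 = 20, d_4 = (688 - 20^2)/32 = 288/32 = 9, a_4 = floor((26 + 20)/9) = 5.
  m_5 = 9*5 - 20 = 25, d_5 = (688 - 25^2)/9 = 63/9 = 7, a_5 = floor((26 + 25)/7) = 7.
  m_6 = 7*7 - 25 = 24, d_6 = (688 - 24^2)/7 = 112/7 = 16, a_6 = floor((26 + 24)/16) = 3.
  m_7 = 16*3 - 24 = 24, d_7 = (688 - 24^2)/16 = 112/16 = 7, a_7 = floor((26 + 24)/7) = 7.
  m_8 = 7*7 - 24 = 25, d_8 = (688 - 25^2)/7 = 63/7 = 9, a_8 = floor((26 + 25)/9) = 5.
  m_9 = 9*5 - 25 = 20, d_9 = (688 - 20^2)/9 = 288/9 = 32, a_9 = floor((26 + 20)/32) = 1.
  m_10 = 32*1 - 20 = 12, d_10 = (688 - 12^2)/32 = 544/32 = 17, a_10 = floor((26 + 12)/17) = 2.
  m_11 = 17*2 - 12 = 22, d_11 = (688 - 22^2)/17 = 204/17 = 12, a_11 = floor((26 + 22)/12) = 4.
  m_12 = 12*4 - 22 = 26, d_12 = (688 - 26^2)/12 = 12/12 = 1, a_12 = floor((26 + 26)/1) = 52.
  m_13 = 1*52 - 26 = 26, d_13 = (688 - 26^2)/1 = 12/1 = 12: (m_13, d_13) = (m_1, d_1) = (26, 12), so from here the quotients repeat a_1, ..., a_12; the period length is 12.
Hence the expansion of sqrt(688) is a_0 = 26 followed by the repeating block 4, 2, 1, 5, 7, 3, 7, 5, 1, 2, 4, 52 (period 12).

[26; (4, 2, 1, 5, 7, 3, 7, 5, 1, 2, 4, 52)]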